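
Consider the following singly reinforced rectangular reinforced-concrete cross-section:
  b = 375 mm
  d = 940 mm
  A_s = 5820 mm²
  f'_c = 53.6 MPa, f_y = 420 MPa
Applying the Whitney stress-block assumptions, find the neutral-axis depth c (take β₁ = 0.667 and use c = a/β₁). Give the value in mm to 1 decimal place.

T = A_s f_y = 5820 × 420 = 2444400 N = 2444.4 kN.
Setting C = 0.85 f'_c a b equal to T: a = 2444400/(0.85 × 53.6 × 375) = 143.073 mm.
With β₁ = 0.667, c = a/β₁ = 143.073/0.667 = 214.5 mm.

c ≈ 214.5 mm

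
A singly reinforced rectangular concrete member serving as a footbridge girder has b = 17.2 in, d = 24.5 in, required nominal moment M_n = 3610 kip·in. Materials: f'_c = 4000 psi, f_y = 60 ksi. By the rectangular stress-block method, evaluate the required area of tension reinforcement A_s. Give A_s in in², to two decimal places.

A_s ≈ 2.60 in²

From M_n = 0.85 f'_c a b (d − a/2):
a = d − √(d² − 2M_n/(0.85 f'_c b)) = 24.5 − √(24.5² − 2 × 3610/(0.85 × 4 × 17.2)) = 2.665 in.
A_s = 0.85 f'_c a b / f_y = 0.85 × 4 × 2.665 × 17.2 / 60 = 2.597 in².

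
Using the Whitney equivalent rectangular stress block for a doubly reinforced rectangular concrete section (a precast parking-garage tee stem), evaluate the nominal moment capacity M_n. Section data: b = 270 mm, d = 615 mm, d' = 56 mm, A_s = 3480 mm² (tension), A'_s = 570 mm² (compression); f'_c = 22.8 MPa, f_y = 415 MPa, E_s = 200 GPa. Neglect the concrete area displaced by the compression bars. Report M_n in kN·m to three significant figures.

M_n ≈ 736 kN·m

Assume both tension and compression steel yield.
Net tension couple steel: A_s − A'_s = 2910 mm².
a = (A_s − A'_s) f_y / (0.85 f'_c b) = 1207650/(0.85 × 22.8 × 270) = 230.79 mm.
c = a/β₁ = 230.79/0.85 = 271.52 mm; ε'_s = 0.003(c − d')/c = 0.0024 ≥ f_y/E_s = 0.0021, so compression steel does yield.
M_n = (A_s − A'_s) f_y (d − a/2) + A'_s f_y (d − d') = [1207650 × (615 − 115.395) + 236550 × (615 − 56)] × 10⁻⁶ = 603.35 + 132.23 = 735.58 kN·m.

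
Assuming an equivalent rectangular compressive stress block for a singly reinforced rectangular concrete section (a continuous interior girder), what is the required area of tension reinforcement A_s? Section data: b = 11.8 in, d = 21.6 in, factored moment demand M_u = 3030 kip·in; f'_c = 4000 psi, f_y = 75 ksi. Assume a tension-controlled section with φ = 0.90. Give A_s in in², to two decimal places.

A_s ≈ 2.31 in²

M_n = M_u/φ = 3030/0.90 = 3366.67 kip·in.
From M_n = 0.85 f'_c a b (d − a/2):
a = d − √(d² − 2M_n/(0.85 f'_c b)) = 21.6 − √(21.6² − 2 × 3366.67/(0.85 × 4 × 11.8)) = 4.316 in.
A_s = 0.85 f'_c a b / f_y = 0.85 × 4 × 4.316 × 11.8 / 75 = 2.309 in².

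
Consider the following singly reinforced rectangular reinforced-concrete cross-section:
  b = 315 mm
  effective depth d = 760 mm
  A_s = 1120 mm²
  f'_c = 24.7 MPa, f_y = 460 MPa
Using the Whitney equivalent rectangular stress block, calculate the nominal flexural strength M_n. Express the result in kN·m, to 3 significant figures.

M_n ≈ 371 kN·m

T = A_s f_y = 1120 × 460 = 515200 N = 515.2 kN.
From C = T: a = T/(0.85 f'_c b) = 515200/(0.85 × 24.7 × 315) = 77.90 mm.
M_n = T(d − a/2) = 515.2 kN × (760 − 38.95) mm = 371.48 kN·m.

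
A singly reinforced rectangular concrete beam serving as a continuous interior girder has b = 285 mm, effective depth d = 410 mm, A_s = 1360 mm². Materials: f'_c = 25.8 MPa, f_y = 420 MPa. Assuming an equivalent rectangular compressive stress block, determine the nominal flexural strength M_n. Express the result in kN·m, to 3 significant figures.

M_n ≈ 208 kN·m

T = A_s f_y = 1360 × 420 = 571200 N = 571.2 kN.
From C = T: a = T/(0.85 f'_c b) = 571200/(0.85 × 25.8 × 285) = 91.39 mm.
M_n = T(d − a/2) = 571.2 kN × (410 − 45.695) mm = 208.09 kN·m.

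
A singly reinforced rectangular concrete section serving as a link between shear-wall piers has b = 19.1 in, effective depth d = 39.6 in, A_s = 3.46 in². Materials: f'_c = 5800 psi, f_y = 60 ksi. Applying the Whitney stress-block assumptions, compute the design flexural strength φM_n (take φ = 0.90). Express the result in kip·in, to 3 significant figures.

T = A_s f_y = 3.46 × 60 = 207.6 kips.
a = T/(0.85 f'_c b) = 207.6/(0.85 × 5.8 × 19.1) = 2.205 in.
M_n = T(d − a/2) = 207.6 × (39.6 − 1.1025) = 7992.1 kip·in.
φM_n = 0.90 × 7992.1 = 7192.9 kip·in.

φM_n ≈ 7190 kip·in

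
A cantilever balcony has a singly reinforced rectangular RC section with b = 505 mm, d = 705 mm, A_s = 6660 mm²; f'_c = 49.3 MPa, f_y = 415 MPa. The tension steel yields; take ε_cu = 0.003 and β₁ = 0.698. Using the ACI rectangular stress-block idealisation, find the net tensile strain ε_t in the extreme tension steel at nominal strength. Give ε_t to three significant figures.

a = A_s f_y/(0.85 f'_c b) = 130.61 mm.
β₁ = 0.698, so c = a/β₁ = 130.61/0.698 = 187.12 mm.
From the linear strain diagram with ε_cu = 0.003: ε_t = 0.003 (d − c)/c = 0.003 × (705 − 187.12)/187.12 = 0.00830.
Since ε_t ≥ 0.005, the section is tension-controlled.

ε_t ≈ 0.00830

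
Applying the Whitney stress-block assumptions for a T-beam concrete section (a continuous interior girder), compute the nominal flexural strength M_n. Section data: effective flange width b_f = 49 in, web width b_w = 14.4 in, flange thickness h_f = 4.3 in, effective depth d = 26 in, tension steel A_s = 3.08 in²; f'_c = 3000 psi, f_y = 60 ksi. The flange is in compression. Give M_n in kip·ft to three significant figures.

Tension: T = A_s f_y = 3.08 × 60 = 184.8 kips.
Try a within the flange: a = T/(0.85 f'_c b_f) = 184.8/(0.85 × 3 × 49) = 1.479 in.
Since a = 1.479 ≤ h_f = 4.3 in, the stress block lies entirely in the flange; analyse as a rectangular beam of width b_f.
M_n = T(d − a/2) = 184.8 × (26 − 0.7395) = 4668.1 kip·in.
M_n = 4668.1/12 = 389.01 kip·ft.

M_n ≈ 389 kip·ft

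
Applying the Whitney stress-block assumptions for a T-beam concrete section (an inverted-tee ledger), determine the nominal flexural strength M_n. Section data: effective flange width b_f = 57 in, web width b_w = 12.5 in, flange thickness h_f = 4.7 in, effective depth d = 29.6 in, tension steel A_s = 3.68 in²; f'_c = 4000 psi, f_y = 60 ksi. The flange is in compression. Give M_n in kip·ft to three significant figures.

M_n ≈ 534 kip·ft

Tension: T = A_s f_y = 3.68 × 60 = 220.8 kips.
Try a within the flange: a = T/(0.85 f'_c b_f) = 220.8/(0.85 × 4 × 57) = 1.139 in.
Since a = 1.139 ≤ h_f = 4.7 in, the stress block lies entirely in the flange; analyse as a rectangular beam of width b_f.
M_n = T(d − a/2) = 220.8 × (29.6 − 0.5695) = 6409.9 kip·in.
M_n = 6409.9/12 = 534.16 kip·ft.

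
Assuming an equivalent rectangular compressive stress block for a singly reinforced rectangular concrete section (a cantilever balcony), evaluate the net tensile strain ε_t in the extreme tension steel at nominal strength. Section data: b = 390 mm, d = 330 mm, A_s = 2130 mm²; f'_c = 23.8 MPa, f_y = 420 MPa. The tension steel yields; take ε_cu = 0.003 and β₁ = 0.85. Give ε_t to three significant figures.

ε_t ≈ 0.00442

a = A_s f_y/(0.85 f'_c b) = 113.39 mm.
β₁ = 0.85, so c = a/β₁ = 113.39/0.85 = 133.40 mm.
From the linear strain diagram with ε_cu = 0.003: ε_t = 0.003 (d − c)/c = 0.003 × (330 − 133.40)/133.40 = 0.00442.
ε_t is between 0.004 and 0.005 — transition zone.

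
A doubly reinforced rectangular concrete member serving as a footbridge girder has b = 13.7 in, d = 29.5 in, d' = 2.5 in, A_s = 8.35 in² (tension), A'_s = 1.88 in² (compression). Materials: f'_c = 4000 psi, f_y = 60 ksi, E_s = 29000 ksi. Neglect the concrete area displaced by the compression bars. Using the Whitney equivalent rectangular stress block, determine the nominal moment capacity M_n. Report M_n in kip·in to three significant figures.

M_n ≈ 12900 kip·in

Assume both steels yield.
a = (A_s − A'_s) f_y/(0.85 f'_c b) = (8.35 − 1.88) × 60/(0.85 × 4 × 13.7) = 8.334 in.
c = a/β₁ = 8.334/0.85 = 9.805 in; ε'_s = 0.003(c − d')/c = 0.0022 ≥ ε_y = 0.0021, so the compression steel yields.
M_n = (A_s − A'_s) f_y (d − a/2) + A'_s f_y (d − d') = 388.2 × (29.5 − 4.167) + 112.8 × (29.5 − 2.5) = 9834.3 + 3045.6 = 12879.9 kip·in.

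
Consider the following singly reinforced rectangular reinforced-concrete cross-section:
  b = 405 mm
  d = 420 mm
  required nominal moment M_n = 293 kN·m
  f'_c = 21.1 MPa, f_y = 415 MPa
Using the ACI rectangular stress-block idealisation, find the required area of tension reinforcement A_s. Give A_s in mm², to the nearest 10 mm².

A_s ≈ 1940 mm²

With M_n = 0.85 f'_c a b (d − a/2), solve the quadratic for a:
a = d − √(d² − 2M_n/(0.85 f'_c b)) = 420 − √(420² − 2 × 293×10⁶/(0.85 × 21.1 × 405)) = 110.61 mm.
A_s = 0.85 f'_c a b / f_y = 0.85 × 21.1 × 110.61 × 405 / 415 = 1936.0 mm².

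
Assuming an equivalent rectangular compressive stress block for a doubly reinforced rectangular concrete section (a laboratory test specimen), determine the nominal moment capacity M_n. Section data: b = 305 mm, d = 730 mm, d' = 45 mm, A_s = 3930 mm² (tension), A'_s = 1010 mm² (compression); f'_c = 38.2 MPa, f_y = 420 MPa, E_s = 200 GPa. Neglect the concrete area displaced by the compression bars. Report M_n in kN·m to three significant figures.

Assume both tension and compression steel yield.
Net tension couple steel: A_s − A'_s = 2920 mm².
a = (A_s − A'_s) f_y / (0.85 f'_c b) = 1226400/(0.85 × 38.2 × 305) = 123.84 mm.
c = a/β₁ = 123.84/0.777 = 159.38 mm; ε'_s = 0.003(c − d')/c = 0.0022 ≥ f_y/E_s = 0.0021, so compression steel does yield.
M_n = (A_s − A'_s) f_y (d − a/2) + A'_s f_y (d − d') = [1226400 × (730 − 61.92) + 424200 × (730 − 45)] × 10⁻⁶ = 819.33 + 290.58 = 1109.91 kN·m.

M_n ≈ 1110 kN·m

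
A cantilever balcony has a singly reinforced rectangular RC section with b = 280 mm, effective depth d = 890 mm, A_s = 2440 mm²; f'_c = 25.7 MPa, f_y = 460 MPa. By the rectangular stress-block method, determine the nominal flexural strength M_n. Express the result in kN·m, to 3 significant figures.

M_n ≈ 896 kN·m

T = A_s f_y = 2440 × 460 = 1122400 N = 1122.4 kN.
From C = T: a = T/(0.85 f'_c b) = 1122400/(0.85 × 25.7 × 280) = 183.50 mm.
M_n = T(d − a/2) = 1122.4 kN × (890 − 91.75) mm = 895.96 kN·m.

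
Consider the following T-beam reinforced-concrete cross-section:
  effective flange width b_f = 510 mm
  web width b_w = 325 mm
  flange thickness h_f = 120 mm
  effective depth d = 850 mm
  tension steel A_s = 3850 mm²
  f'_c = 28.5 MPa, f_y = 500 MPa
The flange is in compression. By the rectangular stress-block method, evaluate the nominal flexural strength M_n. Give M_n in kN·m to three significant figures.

M_n ≈ 1480 kN·m

Tension: T = A_s f_y = 3850 × 500 = 1925000 N.
Try a within the flange: a = T/(0.85 f'_c b_f) = 1925000/(0.85 × 28.5 × 510) = 155.81 mm.
a = 155.81 > h_f = 120 mm: the block extends into the web. Split into flange-overhang and web parts.
C_f = 0.85 f'_c (b_f − b_w) h_f = 0.85 × 28.5 × (510 − 325) × 120 = 537795 N.
Remaining web compression depth: a_w = (T − C_f)/(0.85 f'_c b_w) = (1925000 − 537795)/(0.85 × 28.5 × 325) = 176.19 mm.
M_n = C_f(d − h_f/2) + (T − C_f)(d − a_w/2) = 537795 × (850 − 60) + 1387205 × (850 − 88.095) = 424.86 + 1056.92 = 1481.78 × 10⁶ N·mm.
M_n = 1481.78 kN·m.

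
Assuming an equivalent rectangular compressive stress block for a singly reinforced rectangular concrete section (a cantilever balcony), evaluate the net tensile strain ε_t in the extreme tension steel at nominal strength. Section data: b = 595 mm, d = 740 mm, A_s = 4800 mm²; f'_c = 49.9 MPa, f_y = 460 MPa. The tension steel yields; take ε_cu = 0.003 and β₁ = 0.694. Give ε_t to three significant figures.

a = A_s f_y/(0.85 f'_c b) = 87.49 mm.
β₁ = 0.694, so c = a/β₁ = 87.49/0.694 = 126.07 mm.
From the linear strain diagram with ε_cu = 0.003: ε_t = 0.003 (d − c)/c = 0.003 × (740 − 126.07)/126.07 = 0.0146.
Since ε_t ≥ 0.005, the section is tension-controlled.

ε_t ≈ 0.0146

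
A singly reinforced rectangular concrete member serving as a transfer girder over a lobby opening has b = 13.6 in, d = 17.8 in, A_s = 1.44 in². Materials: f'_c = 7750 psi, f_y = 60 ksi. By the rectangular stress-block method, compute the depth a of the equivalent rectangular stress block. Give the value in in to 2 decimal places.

a ≈ 0.96 in

T = A_s f_y = 1.44 × 60 = 86.4 kips.
a = T/(0.85 f'_c b) = 86.4/(0.85 × 7.75 × 13.6) = 0.96 in.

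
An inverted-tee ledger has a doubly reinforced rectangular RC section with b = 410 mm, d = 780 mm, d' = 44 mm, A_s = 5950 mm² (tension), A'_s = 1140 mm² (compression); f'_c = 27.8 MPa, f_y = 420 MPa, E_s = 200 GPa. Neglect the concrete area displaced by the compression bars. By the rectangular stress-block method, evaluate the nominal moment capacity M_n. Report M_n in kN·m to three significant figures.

M_n ≈ 1720 kN·m

Assume both tension and compression steel yield.
Net tension couple steel: A_s − A'_s = 4810 mm².
a = (A_s − A'_s) f_y / (0.85 f'_c b) = 2020200/(0.85 × 27.8 × 410) = 208.52 mm.
c = a/β₁ = 208.52/0.85 = 245.32 mm; ε'_s = 0.003(c − d')/c = 0.0025 ≥ f_y/E_s = 0.0021, so compression steel does yield.
M_n = (A_s − A'_s) f_y (d − a/2) + A'_s f_y (d − d') = [2020200 × (780 − 104.26) + 478800 × (780 − 44)] × 10⁻⁶ = 1365.13 + 352.40 = 1717.53 kN·m.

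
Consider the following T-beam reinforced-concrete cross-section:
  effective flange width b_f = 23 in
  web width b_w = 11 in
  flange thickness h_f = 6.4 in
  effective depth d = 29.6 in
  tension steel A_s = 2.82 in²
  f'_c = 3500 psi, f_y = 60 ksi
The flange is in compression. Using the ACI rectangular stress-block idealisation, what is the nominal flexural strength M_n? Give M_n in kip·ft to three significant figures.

Tension: T = A_s f_y = 2.82 × 60 = 169.2 kips.
Try a within the flange: a = T/(0.85 f'_c b_f) = 169.2/(0.85 × 3.5 × 23) = 2.473 in.
Since a = 2.473 ≤ h_f = 6.4 in, the stress block lies entirely in the flange; analyse as a rectangular beam of width b_f.
M_n = T(d − a/2) = 169.2 × (29.6 − 1.2365) = 4799.1 kip·in.
M_n = 4799.1/12 = 399.93 kip·ft.

M_n ≈ 400 kip·ft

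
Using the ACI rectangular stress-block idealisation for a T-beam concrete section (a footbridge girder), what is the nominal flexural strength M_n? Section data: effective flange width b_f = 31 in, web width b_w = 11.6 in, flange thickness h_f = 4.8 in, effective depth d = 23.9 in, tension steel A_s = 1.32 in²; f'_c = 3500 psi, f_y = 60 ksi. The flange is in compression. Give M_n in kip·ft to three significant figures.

M_n ≈ 155 kip·ft

Tension: T = A_s f_y = 1.32 × 60 = 79.2 kips.
Try a within the flange: a = T/(0.85 f'_c b_f) = 79.2/(0.85 × 3.5 × 31) = 0.859 in.
Since a = 0.859 ≤ h_f = 4.8 in, the stress block lies entirely in the flange; analyse as a rectangular beam of width b_f.
M_n = T(d − a/2) = 79.2 × (23.9 − 0.4295) = 1858.9 kip·in.
M_n = 1858.9/12 = 154.91 kip·ft.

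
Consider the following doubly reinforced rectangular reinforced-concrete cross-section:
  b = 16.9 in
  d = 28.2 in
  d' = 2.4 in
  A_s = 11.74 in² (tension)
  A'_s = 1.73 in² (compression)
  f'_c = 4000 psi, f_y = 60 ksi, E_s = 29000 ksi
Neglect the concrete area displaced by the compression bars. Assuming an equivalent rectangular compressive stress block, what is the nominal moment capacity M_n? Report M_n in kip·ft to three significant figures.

Assume both steels yield.
a = (A_s − A'_s) f_y/(0.85 f'_c b) = (11.74 − 1.73) × 60/(0.85 × 4 × 16.9) = 10.452 in.
c = a/β₁ = 10.452/0.85 = 12.296 in; ε'_s = 0.003(c − d')/c = 0.0024 ≥ ε_y = 0.0021, so the compression steel yields.
M_n = (A_s − A'_s) f_y (d − a/2) + A'_s f_y (d − d') = 600.6 × (28.2 − 5.226) + 103.8 × (28.2 − 2.4) = 13798.2 + 2678.0 = 16476.2 kip·in = 16476.2/12 = 1373.02 kip·ft.

M_n ≈ 1370 kip·ft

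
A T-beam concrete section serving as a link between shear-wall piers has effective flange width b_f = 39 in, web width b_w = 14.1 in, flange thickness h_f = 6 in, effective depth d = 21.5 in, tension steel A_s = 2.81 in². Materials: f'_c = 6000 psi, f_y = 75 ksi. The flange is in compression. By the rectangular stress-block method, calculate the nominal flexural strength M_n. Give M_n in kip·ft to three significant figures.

Tension: T = A_s f_y = 2.81 × 75 = 210.75 kips.
Try a within the flange: a = T/(0.85 f'_c b_f) = 210.75/(0.85 × 6 × 39) = 1.060 in.
Since a = 1.060 ≤ h_f = 6 in, the stress block lies entirely in the flange; analyse as a rectangular beam of width b_f.
M_n = T(d − a/2) = 210.75 × (21.5 − 0.53) = 4419.4 kip·in.
M_n = 4419.4/12 = 368.28 kip·ft.

M_n ≈ 368 kip·ft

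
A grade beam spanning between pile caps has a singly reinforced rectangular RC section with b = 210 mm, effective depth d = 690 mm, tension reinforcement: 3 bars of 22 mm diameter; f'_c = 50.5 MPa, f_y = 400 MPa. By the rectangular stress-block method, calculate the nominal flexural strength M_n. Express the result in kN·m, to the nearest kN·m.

A_s = 3 × 380 = 1140 mm².
T = A_s f_y = 1140 × 400 = 456000 N = 456 kN.
From C = T: a = T/(0.85 f'_c b) = 456000/(0.85 × 50.5 × 210) = 50.59 mm.
M_n = T(d − a/2) = 456 kN × (690 − 25.295) mm = 303.11 kN·m.

M_n ≈ 303 kN·m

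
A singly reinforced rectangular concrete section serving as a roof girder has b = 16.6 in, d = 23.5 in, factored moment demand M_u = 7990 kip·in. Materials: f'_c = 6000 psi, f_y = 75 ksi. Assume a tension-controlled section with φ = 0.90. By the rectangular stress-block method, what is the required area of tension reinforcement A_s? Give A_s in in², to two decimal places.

M_n = M_u/φ = 7990/0.90 = 8877.78 kip·in.
From M_n = 0.85 f'_c a b (d − a/2):
a = d − √(d² − 2M_n/(0.85 f'_c b)) = 23.5 − √(23.5² − 2 × 8877.78/(0.85 × 6 × 16.6)) = 4.993 in.
A_s = 0.85 f'_c a b / f_y = 0.85 × 6 × 4.993 × 16.6 / 75 = 5.636 in².

A_s ≈ 5.64 in²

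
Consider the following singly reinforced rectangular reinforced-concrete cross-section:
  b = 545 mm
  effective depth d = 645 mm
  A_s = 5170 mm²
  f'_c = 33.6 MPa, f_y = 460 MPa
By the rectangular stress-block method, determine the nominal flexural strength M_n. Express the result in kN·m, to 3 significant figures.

T = A_s f_y = 5170 × 460 = 2378200 N = 2378.2 kN.
From C = T: a = T/(0.85 f'_c b) = 2378200/(0.85 × 33.6 × 545) = 152.79 mm.
M_n = T(d − a/2) = 2378.2 kN × (645 − 76.395) mm = 1352.26 kN·m.

M_n ≈ 1350 kN·m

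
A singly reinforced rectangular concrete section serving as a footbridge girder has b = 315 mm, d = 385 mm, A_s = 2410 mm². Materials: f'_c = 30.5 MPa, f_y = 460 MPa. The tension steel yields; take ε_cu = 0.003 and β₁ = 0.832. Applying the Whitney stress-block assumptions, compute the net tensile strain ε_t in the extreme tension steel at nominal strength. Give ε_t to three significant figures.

a = A_s f_y/(0.85 f'_c b) = 135.75 mm.
β₁ = 0.832, so c = a/β₁ = 135.75/0.832 = 163.16 mm.
From the linear strain diagram with ε_cu = 0.003: ε_t = 0.003 (d − c)/c = 0.003 × (385 − 163.16)/163.16 = 0.00408.
ε_t is between 0.004 and 0.005 — transition zone.

ε_t ≈ 0.00408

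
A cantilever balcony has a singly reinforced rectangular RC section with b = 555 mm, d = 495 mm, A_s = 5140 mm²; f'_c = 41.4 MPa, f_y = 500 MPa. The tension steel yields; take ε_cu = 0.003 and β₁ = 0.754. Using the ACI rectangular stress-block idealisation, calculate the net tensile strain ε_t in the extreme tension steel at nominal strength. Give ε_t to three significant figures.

ε_t ≈ 0.00551

a = A_s f_y/(0.85 f'_c b) = 131.59 mm.
β₁ = 0.754, so c = a/β₁ = 131.59/0.754 = 174.52 mm.
From the linear strain diagram with ε_cu = 0.003: ε_t = 0.003 (d − c)/c = 0.003 × (495 − 174.52)/174.52 = 0.00551.
Since ε_t ≥ 0.005, the section is tension-controlled.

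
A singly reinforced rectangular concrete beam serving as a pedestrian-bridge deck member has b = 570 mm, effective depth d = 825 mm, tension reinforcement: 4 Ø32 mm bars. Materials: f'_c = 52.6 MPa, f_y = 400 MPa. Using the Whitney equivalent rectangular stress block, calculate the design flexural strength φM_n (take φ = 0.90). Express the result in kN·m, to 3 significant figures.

φM_n ≈ 926 kN·m

A_s = 4 × 804 = 3216 mm².
T = A_s f_y = 3216 × 400 = 1286400 N = 1286.4 kN.
From C = T: a = T/(0.85 f'_c b) = 1286400/(0.85 × 52.6 × 570) = 50.48 mm.
M_n = T(d − a/2) = 1286.4 kN × (825 − 25.24) mm = 1028.81 kN·m.
φM_n = 0.90 × 1028.81 = 925.93 kN·m.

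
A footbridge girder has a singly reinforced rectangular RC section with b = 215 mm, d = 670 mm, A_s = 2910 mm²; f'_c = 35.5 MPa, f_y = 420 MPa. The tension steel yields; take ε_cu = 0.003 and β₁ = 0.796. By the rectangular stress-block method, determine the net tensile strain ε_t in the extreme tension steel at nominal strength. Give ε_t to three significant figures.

ε_t ≈ 0.00549

a = A_s f_y/(0.85 f'_c b) = 188.39 mm.
β₁ = 0.796, so c = a/β₁ = 188.39/0.796 = 236.67 mm.
From the linear strain diagram with ε_cu = 0.003: ε_t = 0.003 (d − c)/c = 0.003 × (670 − 236.67)/236.67 = 0.00549.
Since ε_t ≥ 0.005, the section is tension-controlled.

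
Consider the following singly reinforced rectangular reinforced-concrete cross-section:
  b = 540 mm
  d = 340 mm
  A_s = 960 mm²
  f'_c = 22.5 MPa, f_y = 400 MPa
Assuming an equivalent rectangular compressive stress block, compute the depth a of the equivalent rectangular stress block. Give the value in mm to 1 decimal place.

T = A_s f_y = 960 × 400 = 384000 N = 384 kN.
Setting C = 0.85 f'_c a b equal to T: a = 384000/(0.85 × 22.5 × 540) = 37.2 mm.

a ≈ 37.2 mm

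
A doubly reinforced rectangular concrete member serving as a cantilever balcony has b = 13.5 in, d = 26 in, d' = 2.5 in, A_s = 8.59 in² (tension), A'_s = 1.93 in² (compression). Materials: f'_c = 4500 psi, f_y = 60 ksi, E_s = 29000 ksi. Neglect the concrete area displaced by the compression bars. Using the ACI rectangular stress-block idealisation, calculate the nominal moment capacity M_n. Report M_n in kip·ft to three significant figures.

Assume both steels yield.
a = (A_s − A'_s) f_y/(0.85 f'_c b) = (8.59 − 1.93) × 60/(0.85 × 4.5 × 13.5) = 7.739 in.
c = a/β₁ = 7.739/0.825 = 9.381 in; ε'_s = 0.003(c − d')/c = 0.0022 ≥ ε_y = 0.0021, so the compression steel yields.
M_n = (A_s − A'_s) f_y (d − a/2) + A'_s f_y (d − d') = 399.6 × (26 − 3.8695) + 115.8 × (26 − 2.5) = 8843.3 + 2721.3 = 11564.6 kip·in = 11564.6/12 = 963.72 kip·ft.

M_n ≈ 964 kip·ft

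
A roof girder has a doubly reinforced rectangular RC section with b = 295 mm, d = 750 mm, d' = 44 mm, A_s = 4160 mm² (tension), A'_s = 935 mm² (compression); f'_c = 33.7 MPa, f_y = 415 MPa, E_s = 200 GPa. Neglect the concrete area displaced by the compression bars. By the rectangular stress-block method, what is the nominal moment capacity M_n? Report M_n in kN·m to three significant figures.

Assume both tension and compression steel yield.
Net tension couple steel: A_s − A'_s = 3225 mm².
a = (A_s − A'_s) f_y / (0.85 f'_c b) = 1338375/(0.85 × 33.7 × 295) = 158.38 mm.
c = a/β₁ = 158.38/0.809 = 195.77 mm; ε'_s = 0.003(c − d')/c = 0.0023 ≥ f_y/E_s = 0.0021, so compression steel does yield.
M_n = (A_s − A'_s) f_y (d − a/2) + A'_s f_y (d − d') = [1338375 × (750 − 79.19) + 388025 × (750 − 44)] × 10⁻⁶ = 897.80 + 273.95 = 1171.75 kN·m.

M_n ≈ 1170 kN·m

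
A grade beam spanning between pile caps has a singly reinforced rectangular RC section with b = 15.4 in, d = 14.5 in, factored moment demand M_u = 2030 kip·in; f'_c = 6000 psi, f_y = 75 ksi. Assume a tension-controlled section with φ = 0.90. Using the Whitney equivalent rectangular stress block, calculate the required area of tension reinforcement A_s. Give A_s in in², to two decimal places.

M_n = M_u/φ = 2030/0.90 = 2255.56 kip·in.
From M_n = 0.85 f'_c a b (d − a/2):
a = d − √(d² − 2M_n/(0.85 f'_c b)) = 14.5 − √(14.5² − 2 × 2255.56/(0.85 × 6 × 15.4)) = 2.138 in.
A_s = 0.85 f'_c a b / f_y = 0.85 × 6 × 2.138 × 15.4 / 75 = 2.239 in².

A_s ≈ 2.24 in²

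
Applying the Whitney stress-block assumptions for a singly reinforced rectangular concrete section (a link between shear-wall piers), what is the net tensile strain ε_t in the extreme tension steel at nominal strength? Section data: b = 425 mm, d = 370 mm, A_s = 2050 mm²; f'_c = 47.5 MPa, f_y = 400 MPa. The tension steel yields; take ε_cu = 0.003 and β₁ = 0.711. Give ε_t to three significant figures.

a = A_s f_y/(0.85 f'_c b) = 47.79 mm.
β₁ = 0.711, so c = a/β₁ = 47.79/0.711 = 67.22 mm.
From the linear strain diagram with ε_cu = 0.003: ε_t = 0.003 (d − c)/c = 0.003 × (370 − 67.22)/67.22 = 0.0135.
Since ε_t ≥ 0.005, the section is tension-controlled.

ε_t ≈ 0.0135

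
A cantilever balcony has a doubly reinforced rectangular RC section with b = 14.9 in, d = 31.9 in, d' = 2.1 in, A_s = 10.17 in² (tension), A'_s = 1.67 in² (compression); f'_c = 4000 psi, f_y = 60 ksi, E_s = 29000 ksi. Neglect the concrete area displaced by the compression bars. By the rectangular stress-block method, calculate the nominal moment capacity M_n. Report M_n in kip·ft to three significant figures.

Assume both steels yield.
a = (A_s − A'_s) f_y/(0.85 f'_c b) = (10.17 − 1.67) × 60/(0.85 × 4 × 14.9) = 10.067 in.
c = a/β₁ = 10.067/0.85 = 11.844 in; ε'_s = 0.003(c − d')/c = 0.0025 ≥ ε_y = 0.0021, so the compression steel yields.
M_n = (A_s − A'_s) f_y (d − a/2) + A'_s f_y (d − d') = 510 × (31.9 − 5.0335) + 100.2 × (31.9 − 2.1) = 13701.9 + 2986.0 = 16687.9 kip·in = 16687.9/12 = 1390.66 kip·ft.

M_n ≈ 1390 kip·ft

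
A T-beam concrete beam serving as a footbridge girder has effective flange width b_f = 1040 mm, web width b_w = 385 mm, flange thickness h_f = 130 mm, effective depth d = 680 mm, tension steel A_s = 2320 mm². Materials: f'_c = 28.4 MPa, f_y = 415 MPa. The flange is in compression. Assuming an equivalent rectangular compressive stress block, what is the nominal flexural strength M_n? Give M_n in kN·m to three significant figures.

M_n ≈ 636 kN·m

Tension: T = A_s f_y = 2320 × 415 = 962800 N.
Try a within the flange: a = T/(0.85 f'_c b_f) = 962800/(0.85 × 28.4 × 1040) = 38.35 mm.
Since a = 38.35 ≤ h_f = 130 mm, the stress block lies entirely in the flange; analyse as a rectangular beam of width b_f.
M_n = T(d − a/2) = 962800 × (680 − 19.175) = 636.24 × 10⁶ N·mm.
M_n = 636.24 kN·m.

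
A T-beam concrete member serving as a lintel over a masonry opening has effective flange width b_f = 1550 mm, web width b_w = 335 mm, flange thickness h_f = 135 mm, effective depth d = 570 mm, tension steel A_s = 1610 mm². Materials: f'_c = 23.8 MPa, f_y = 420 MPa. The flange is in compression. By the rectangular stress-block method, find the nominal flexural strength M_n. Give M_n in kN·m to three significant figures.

Tension: T = A_s f_y = 1610 × 420 = 676200 N.
Try a within the flange: a = T/(0.85 f'_c b_f) = 676200/(0.85 × 23.8 × 1550) = 21.56 mm.
Since a = 21.56 ≤ h_f = 135 mm, the stress block lies entirely in the flange; analyse as a rectangular beam of width b_f.
M_n = T(d − a/2) = 676200 × (570 − 10.78) = 378.14 × 10⁶ N·mm.
M_n = 378.14 kN·m.

M_n ≈ 378 kN·m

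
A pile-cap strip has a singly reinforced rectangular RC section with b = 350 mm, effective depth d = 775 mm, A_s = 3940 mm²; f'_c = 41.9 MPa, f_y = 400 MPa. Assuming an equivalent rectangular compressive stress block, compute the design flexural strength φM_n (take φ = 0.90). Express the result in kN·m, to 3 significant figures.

φM_n ≈ 1010 kN·m

T = A_s f_y = 3940 × 400 = 1576000 N = 1576 kN.
From C = T: a = T/(0.85 f'_c b) = 1576000/(0.85 × 41.9 × 350) = 126.43 mm.
M_n = T(d − a/2) = 1576 kN × (775 − 63.215) mm = 1121.77 kN·m.
φM_n = 0.90 × 1121.77 = 1009.59 kN·m.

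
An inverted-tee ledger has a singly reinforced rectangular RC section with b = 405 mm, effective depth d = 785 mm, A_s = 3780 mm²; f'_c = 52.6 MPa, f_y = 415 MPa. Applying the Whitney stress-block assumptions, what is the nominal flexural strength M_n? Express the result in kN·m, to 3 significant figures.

T = A_s f_y = 3780 × 415 = 1568700 N = 1568.7 kN.
From C = T: a = T/(0.85 f'_c b) = 1568700/(0.85 × 52.6 × 405) = 86.63 mm.
M_n = T(d − a/2) = 1568.7 kN × (785 − 43.315) mm = 1163.48 kN·m.

M_n ≈ 1160 kN·m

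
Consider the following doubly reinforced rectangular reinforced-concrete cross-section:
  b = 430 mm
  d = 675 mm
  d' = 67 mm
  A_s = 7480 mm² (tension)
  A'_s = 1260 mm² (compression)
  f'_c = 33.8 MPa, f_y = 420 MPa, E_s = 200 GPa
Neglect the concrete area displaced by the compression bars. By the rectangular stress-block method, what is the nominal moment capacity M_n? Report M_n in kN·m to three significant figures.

Assume both tension and compression steel yield.
Net tension couple steel: A_s − A'_s = 6220 mm².
a = (A_s − A'_s) f_y / (0.85 f'_c b) = 2612400/(0.85 × 33.8 × 430) = 211.46 mm.
c = a/β₁ = 211.46/0.809 = 261.38 mm; ε'_s = 0.003(c − d')/c = 0.0022 ≥ f_y/E_s = 0.0021, so compression steel does yield.
M_n = (A_s − A'_s) f_y (d − a/2) + A'_s f_y (d − d') = [2612400 × (675 − 105.73) + 529200 × (675 − 67)] × 10⁻⁶ = 1487.16 + 321.75 = 1808.91 kN·m.

M_n ≈ 1810 kN·m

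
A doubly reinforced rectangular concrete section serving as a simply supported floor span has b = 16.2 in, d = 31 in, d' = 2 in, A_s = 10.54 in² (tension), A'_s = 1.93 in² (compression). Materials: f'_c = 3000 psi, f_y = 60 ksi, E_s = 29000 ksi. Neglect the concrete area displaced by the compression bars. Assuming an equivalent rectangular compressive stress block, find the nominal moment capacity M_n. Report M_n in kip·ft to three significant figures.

Assume both steels yield.
a = (A_s − A'_s) f_y/(0.85 f'_c b) = (10.54 − 1.93) × 60/(0.85 × 3 × 16.2) = 12.505 in.
c = a/β₁ = 12.505/0.85 = 14.712 in; ε'_s = 0.003(c − d')/c = 0.0026 ≥ ε_y = 0.0021, so the compression steel yields.
M_n = (A_s − A'_s) f_y (d − a/2) + A'_s f_y (d − d') = 516.6 × (31 − 6.2525) + 115.8 × (31 − 2) = 12784.6 + 3358.2 = 16142.8 kip·in = 16142.8/12 = 1345.23 kip·ft.

M_n ≈ 1350 kip·ft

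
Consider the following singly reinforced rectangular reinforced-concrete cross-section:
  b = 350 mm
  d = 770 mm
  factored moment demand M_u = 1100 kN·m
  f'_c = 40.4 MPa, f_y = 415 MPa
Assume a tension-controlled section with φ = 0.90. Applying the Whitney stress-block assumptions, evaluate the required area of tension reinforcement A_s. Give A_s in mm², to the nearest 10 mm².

M_n = M_u/φ = 1100/0.90 = 1222.22 kN·m.
With M_n = 0.85 f'_c a b (d − a/2), solve the quadratic for a:
a = d − √(d² − 2M_n/(0.85 f'_c b)) = 770 − √(770² − 2 × 1222.22×10⁶/(0.85 × 40.4 × 350)) = 145.89 mm.
A_s = 0.85 f'_c a b / f_y = 0.85 × 40.4 × 145.89 × 350 / 415 = 4225.2 mm².

A_s ≈ 4230 mm²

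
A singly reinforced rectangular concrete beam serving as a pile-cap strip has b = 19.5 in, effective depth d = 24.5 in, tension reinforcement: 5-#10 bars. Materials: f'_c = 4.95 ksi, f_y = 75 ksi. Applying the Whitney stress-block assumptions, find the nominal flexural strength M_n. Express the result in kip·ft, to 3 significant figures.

A_s = 5 × 1.27 = 6.35 in².
T = A_s f_y = 6.35 × 75 = 476.25 kips.
a = T/(0.85 f'_c b) = 476.25/(0.85 × 4.95 × 19.5) = 5.805 in.
M_n = T(d − a/2) = 476.25 × (24.5 − 2.9025) = 10285.8 kip·in = 10285.8/12 = 857.15 kip·ft.

M_n ≈ 857 kip·ft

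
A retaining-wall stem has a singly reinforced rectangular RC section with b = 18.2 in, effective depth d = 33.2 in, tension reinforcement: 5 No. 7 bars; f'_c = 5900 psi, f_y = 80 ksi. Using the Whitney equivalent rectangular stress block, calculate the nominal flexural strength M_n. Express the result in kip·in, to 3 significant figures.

A_s = 5 × 0.6 = 3 in².
T = A_s f_y = 3 × 80 = 240 kips.
a = T/(0.85 f'_c b) = 240/(0.85 × 5.9 × 18.2) = 2.629 in.
M_n = T(d − a/2) = 240 × (33.2 − 1.3145) = 7652.5 kip·in.

M_n ≈ 7650 kip·in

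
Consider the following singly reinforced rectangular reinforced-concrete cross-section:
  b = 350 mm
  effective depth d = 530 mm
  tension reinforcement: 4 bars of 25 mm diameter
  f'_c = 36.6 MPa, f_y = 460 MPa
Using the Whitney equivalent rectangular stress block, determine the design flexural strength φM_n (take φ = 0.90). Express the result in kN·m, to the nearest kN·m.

A_s = 4 × 491 = 1964 mm².
T = A_s f_y = 1964 × 460 = 903440 N = 903.44 kN.
From C = T: a = T/(0.85 f'_c b) = 903440/(0.85 × 36.6 × 350) = 82.97 mm.
M_n = T(d − a/2) = 903.44 kN × (530 − 41.485) mm = 441.34 kN·m.
φM_n = 0.90 × 441.34 = 397.21 kN·m.

φM_n ≈ 397 kN·m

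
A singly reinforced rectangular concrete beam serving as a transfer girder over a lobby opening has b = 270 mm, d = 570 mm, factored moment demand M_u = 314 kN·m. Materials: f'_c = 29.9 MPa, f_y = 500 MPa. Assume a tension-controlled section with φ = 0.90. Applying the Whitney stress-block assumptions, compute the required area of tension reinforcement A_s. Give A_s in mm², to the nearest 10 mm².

A_s ≈ 1340 mm²

M_n = M_u/φ = 314/0.90 = 348.889 kN·m.
With M_n = 0.85 f'_c a b (d − a/2), solve the quadratic for a:
a = d − √(d² − 2M_n/(0.85 f'_c b)) = 570 − √(570² − 2 × 348.889×10⁶/(0.85 × 29.9 × 270)) = 97.55 mm.
A_s = 0.85 f'_c a b / f_y = 0.85 × 29.9 × 97.55 × 270 / 500 = 1338.8 mm².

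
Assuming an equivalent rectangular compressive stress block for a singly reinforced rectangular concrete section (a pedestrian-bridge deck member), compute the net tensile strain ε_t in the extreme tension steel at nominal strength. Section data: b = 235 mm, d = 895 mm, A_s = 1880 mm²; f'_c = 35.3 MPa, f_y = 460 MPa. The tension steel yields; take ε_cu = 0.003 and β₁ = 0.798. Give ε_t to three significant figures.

ε_t ≈ 0.0145

a = A_s f_y/(0.85 f'_c b) = 122.65 mm.
β₁ = 0.798, so c = a/β₁ = 122.65/0.798 = 153.70 mm.
From the linear strain diagram with ε_cu = 0.003: ε_t = 0.003 (d − c)/c = 0.003 × (895 − 153.70)/153.70 = 0.0145.
Since ε_t ≥ 0.005, the section is tension-controlled.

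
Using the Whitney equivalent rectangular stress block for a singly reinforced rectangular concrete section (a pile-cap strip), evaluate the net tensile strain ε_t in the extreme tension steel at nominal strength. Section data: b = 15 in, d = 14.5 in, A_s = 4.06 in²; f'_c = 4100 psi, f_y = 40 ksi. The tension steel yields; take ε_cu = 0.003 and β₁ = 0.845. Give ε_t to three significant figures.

a = A_s f_y/(0.85 f'_c b) = 3.107 in.
β₁ = 0.845, so c = a/β₁ = 3.107/0.845 = 3.677 in.
From the linear strain diagram with ε_cu = 0.003: ε_t = 0.003 (d − c)/c = 0.003 × (14.5 − 3.677)/3.677 = 0.00883.
Since ε_t ≥ 0.005, the section is tension-controlled.

ε_t ≈ 0.00883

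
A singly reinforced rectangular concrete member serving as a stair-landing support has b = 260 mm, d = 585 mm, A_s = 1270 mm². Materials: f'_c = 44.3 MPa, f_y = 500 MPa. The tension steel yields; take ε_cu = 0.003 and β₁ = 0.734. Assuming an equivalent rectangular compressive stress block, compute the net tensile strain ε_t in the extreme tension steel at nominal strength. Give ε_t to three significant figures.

ε_t ≈ 0.0169

a = A_s f_y/(0.85 f'_c b) = 64.86 mm.
β₁ = 0.734, so c = a/β₁ = 64.86/0.734 = 88.37 mm.
From the linear strain diagram with ε_cu = 0.003: ε_t = 0.003 (d − c)/c = 0.003 × (585 − 88.37)/88.37 = 0.0169.
Since ε_t ≥ 0.005, the section is tension-controlled.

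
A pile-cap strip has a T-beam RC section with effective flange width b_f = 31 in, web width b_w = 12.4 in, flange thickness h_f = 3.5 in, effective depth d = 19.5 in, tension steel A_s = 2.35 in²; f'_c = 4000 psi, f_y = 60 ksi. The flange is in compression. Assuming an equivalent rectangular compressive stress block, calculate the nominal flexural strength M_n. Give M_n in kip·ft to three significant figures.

M_n ≈ 221 kip·ft

Tension: T = A_s f_y = 2.35 × 60 = 141 kips.
Try a within the flange: a = T/(0.85 f'_c b_f) = 141/(0.85 × 4 × 31) = 1.338 in.
Since a = 1.338 ≤ h_f = 3.5 in, the stress block lies entirely in the flange; analyse as a rectangular beam of width b_f.
M_n = T(d − a/2) = 141 × (19.5 − 0.669) = 2655.2 kip·in.
M_n = 2655.2/12 = 221.27 kip·ft.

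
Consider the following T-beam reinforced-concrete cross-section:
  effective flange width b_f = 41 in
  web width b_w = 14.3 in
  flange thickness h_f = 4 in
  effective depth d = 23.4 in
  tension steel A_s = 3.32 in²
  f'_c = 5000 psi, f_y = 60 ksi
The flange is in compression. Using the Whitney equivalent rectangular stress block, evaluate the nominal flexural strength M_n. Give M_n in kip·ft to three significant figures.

Tension: T = A_s f_y = 3.32 × 60 = 199.2 kips.
Try a within the flange: a = T/(0.85 f'_c b_f) = 199.2/(0.85 × 5 × 41) = 1.143 in.
Since a = 1.143 ≤ h_f = 4 in, the stress block lies entirely in the flange; analyse as a rectangular beam of width b_f.
M_n = T(d − a/2) = 199.2 × (23.4 − 0.5715) = 4547.4 kip·in.
M_n = 4547.4/12 = 378.95 kip·ft.

M_n ≈ 379 kip·ft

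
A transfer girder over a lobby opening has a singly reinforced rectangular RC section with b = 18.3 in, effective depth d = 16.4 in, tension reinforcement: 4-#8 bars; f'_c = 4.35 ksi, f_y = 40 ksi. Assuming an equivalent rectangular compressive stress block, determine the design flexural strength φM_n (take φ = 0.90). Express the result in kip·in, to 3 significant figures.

φM_n ≈ 1760 kip·in

A_s = 4 × 0.79 = 3.16 in².
T = A_s f_y = 3.16 × 40 = 126.4 kips.
a = T/(0.85 f'_c b) = 126.4/(0.85 × 4.35 × 18.3) = 1.868 in.
M_n = T(d − a/2) = 126.4 × (16.4 − 0.934) = 1954.9 kip·in.
φM_n = 0.90 × 1954.9 = 1759.4 kip·in.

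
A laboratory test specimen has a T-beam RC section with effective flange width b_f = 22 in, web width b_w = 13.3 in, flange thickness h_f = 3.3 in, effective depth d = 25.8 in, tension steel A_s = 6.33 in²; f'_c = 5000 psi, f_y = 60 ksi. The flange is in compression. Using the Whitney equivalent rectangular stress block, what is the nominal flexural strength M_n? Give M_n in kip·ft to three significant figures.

M_n ≈ 751 kip·ft

Tension: T = A_s f_y = 6.33 × 60 = 379.8 kips.
Try a within the flange: a = T/(0.85 f'_c b_f) = 379.8/(0.85 × 5 × 22) = 4.062 in.
a = 4.062 > h_f = 3.3 in: the block extends into the web. Split into flange-overhang and web parts.
C_f = 0.85 f'_c (b_f − b_w) h_f = 0.85 × 5 × (22 − 13.3) × 3.3 = 122.0 kips.
Remaining web compression depth: a_w = (T − C_f)/(0.85 f'_c b_w) = (379.8 − 122.0)/(0.85 × 5 × 13.3) = 4.561 in.
M_n = C_f(d − h_f/2) + (T − C_f)(d − a_w/2) = 122.0 × (25.8 − 1.65) + 257.8 × (25.8 − 2.2805) = 2946.3 + 6063.3 = 9009.6 kip·in.
M_n = 9009.6/12 = 750.80 kip·ft.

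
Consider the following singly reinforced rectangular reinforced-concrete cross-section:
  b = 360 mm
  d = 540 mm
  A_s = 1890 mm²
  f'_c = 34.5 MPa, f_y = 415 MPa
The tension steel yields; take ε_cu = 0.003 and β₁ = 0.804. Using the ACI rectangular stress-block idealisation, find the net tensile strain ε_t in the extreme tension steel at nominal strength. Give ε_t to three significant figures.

a = A_s f_y/(0.85 f'_c b) = 74.30 mm.
β₁ = 0.804, so c = a/β₁ = 74.30/0.804 = 92.41 mm.
From the linear strain diagram with ε_cu = 0.003: ε_t = 0.003 (d − c)/c = 0.003 × (540 − 92.41)/92.41 = 0.0145.
Since ε_t ≥ 0.005, the section is tension-controlled.

ε_t ≈ 0.0145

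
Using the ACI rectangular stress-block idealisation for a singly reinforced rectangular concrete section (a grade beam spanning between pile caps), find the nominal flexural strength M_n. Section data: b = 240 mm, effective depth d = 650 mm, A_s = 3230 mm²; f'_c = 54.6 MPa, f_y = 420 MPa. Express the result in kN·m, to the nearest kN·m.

M_n ≈ 799 kN·m

T = A_s f_y = 3230 × 420 = 1356600 N = 1356.6 kN.
From C = T: a = T/(0.85 f'_c b) = 1356600/(0.85 × 54.6 × 240) = 121.79 mm.
M_n = T(d − a/2) = 1356.6 kN × (650 − 60.895) mm = 799.18 kN·m.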